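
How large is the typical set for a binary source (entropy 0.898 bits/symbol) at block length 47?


log2|A_typical| = nH = 47 * 0.898 = 42.206, so |A_typical| ~ 2^42.206 = 5.073e+12

5.073e+12


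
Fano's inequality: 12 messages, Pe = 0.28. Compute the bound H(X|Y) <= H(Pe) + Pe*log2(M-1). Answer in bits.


H(Pe) = -Pe*log2(Pe) - (1-Pe)*log2(1-Pe) = -0.28*log2(0.28) - 0.72*log2(0.72) = 0.514220 + 0.341230 = 0.8555. Pe*log2(M-1) = 0.28*log2(11) = 0.968641. Bound = H(Pe) + Pe*log2(M-1) = 0.514220 + 0.341230 + 0.968641 = 1.8241

1.8241 bits


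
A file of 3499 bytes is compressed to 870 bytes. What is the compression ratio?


Ratio = original / compressed = 3499 / 870 = 4.0218

4.0218


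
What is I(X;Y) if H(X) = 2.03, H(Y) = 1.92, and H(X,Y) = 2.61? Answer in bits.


I(X;Y) = H(X) + H(Y) - H(X,Y) = 2.03 + 1.92 - 2.61 = 1.34

1.34 bits


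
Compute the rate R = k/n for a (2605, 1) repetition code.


Rate = k/n = 1/2605

1/2605


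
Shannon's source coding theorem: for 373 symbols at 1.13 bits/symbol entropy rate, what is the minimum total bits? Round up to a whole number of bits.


Minimum bits >= n * H = 373 * 1.13 = 421.49, rounded up to a whole number of bits = 422

422 bits


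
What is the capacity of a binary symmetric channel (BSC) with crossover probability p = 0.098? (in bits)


H(p) = -p*log2(p) - (1-p)*log2(1-p) = -0.098*log2(0.098) - 0.902*log2(0.902) = 0.328405 + 0.134218 = 0.4626. C = 1 - H(p) = 1 - 0.4626 = 0.5374

0.5374 bits


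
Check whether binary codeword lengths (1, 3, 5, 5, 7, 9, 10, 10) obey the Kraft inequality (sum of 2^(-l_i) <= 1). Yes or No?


Kraft sum = sum(2^(-l_i)) = 0.6992, need <= 1. Result: satisfied (a binary prefix-free code with these lengths exists)

Yes


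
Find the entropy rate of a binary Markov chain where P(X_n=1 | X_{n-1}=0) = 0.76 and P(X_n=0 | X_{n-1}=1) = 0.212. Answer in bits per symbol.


Stationary distribution: pi_0 = p10/(p01+p10) = 0.2181, pi_1 = 0.7819. Entropy rate H' = pi_0*H(p01) + pi_1*H(p10) = 0.2181*0.795 + 0.7819*0.7453 = 0.7561

0.7561 bits/symbol


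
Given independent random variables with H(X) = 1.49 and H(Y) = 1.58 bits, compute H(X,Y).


For independent variables, H(X,Y) = H(X) + H(Y) = 1.49 + 1.58 = 3.07

3.07 bits


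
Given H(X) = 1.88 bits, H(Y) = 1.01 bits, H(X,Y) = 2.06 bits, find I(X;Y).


I(X;Y) = H(X) + H(Y) - H(X,Y) = 1.88 + 1.01 - 2.06 = 0.83

0.83 bits


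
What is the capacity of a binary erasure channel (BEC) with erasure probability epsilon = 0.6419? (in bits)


C = 1 - epsilon = 1 - 0.6419 = 0.3581

0.3581 bits


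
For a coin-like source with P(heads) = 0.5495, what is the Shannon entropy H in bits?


H = -p*log2(p) - (1-p)*log2(1-p). -0.5495*log2(0.5495) = 0.474663; -0.4505*log2(0.4505) = 0.518256. H = 0.474663 + 0.518256 = 0.9929

0.9929 bits


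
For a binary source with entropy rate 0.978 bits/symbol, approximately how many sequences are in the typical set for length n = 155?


log2|A_typical| = nH = 155 * 0.978 = 151.59, so |A_typical| ~ 2^151.59 = 4.297e+45

4.297e+45


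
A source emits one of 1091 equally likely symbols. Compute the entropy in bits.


H = log2(n) = log2(1091) = 10.0914

10.0914 bits


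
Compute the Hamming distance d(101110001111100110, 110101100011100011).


Count differing positions: . ^ ^ . ^ ^ ^ . ^ ^ . . . . . ^ . ^ = 9 differences

9


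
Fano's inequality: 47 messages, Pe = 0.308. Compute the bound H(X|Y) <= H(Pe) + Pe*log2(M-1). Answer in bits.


H(Pe) = -Pe*log2(Pe) - (1-Pe)*log2(1-Pe) = -0.308*log2(0.308) - 0.692*log2(0.692) = 0.523291 + 0.367560 = 0.8909. Pe*log2(M-1) = 0.308*log2(46) = 1.701257. Bound = H(Pe) + Pe*log2(M-1) = 0.523291 + 0.367560 + 1.701257 = 2.5921

2.5921 bits


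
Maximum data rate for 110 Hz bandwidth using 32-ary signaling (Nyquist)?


Rate = 2 * B * log2(M) = 2 * 110 * 5.0 = 1100.0

1100.0 bps


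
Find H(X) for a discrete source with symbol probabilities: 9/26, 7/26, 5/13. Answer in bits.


H = -sum(p_i * log2(p_i)). Terms: -(9/26)*log2(9/26) = 0.529794; -(7/26)*log2(7/26) = 0.509677; -(5/13)*log2(5/13) = 0.530197. H = 0.529794 + 0.509677 + 0.530197 = 1.5697

1.5697 bits


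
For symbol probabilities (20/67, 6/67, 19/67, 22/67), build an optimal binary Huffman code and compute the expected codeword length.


Huffman construction (repeatedly merge the two least-probable nodes; each merge adds 1 bit to every symbol beneath it): 6/67 + 19/67 = 25/67; 20/67 + 22/67 = 42/67; 25/67 + 42/67 = 1. Resulting codeword lengths (in the order the probabilities were given): (2, 2, 2, 2). L_avg = sum(p_i * l_i) = 20/67*2 + 6/67*2 + 19/67*2 + 22/67*2 = 2

2.0 bits


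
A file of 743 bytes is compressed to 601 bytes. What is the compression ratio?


Ratio = original / compressed = 743 / 601 = 1.2363

1.2363


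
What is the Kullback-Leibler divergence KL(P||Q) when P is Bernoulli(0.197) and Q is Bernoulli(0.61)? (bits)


KL = p*log2(p/q) + (1-p)*log2((1-p)/(1-q)) = 0.197*log2(0.197/0.61) + 0.803*log2(0.803/0.39) = 0.5154

0.5154 bits


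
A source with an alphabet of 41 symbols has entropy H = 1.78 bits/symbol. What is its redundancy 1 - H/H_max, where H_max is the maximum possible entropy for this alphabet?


H_max = log2(K) = log2(41) = 5.3576 bits/symbol. Redundancy = 1 - H/H_max = 1 - 1.78/5.3576 = 1 - 0.3322 = 0.6678

0.6678


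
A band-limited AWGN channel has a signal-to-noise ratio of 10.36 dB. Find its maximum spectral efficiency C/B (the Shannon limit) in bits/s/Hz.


SNR_linear = 10^(10.36/10) = 10.8643; C/B = log2(1 + SNR_linear) = log2(1 + 10.8643) = 3.5685

3.5685 bits/s/Hz


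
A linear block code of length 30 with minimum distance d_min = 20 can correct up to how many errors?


Correction capability = floor((d-1)/2) = floor((20-1)/2) = 9

9 errors


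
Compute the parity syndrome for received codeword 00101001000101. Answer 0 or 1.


Syndrome = XOR of all bits = 0 XOR 0 XOR 1 XOR 0 XOR 1 XOR 0 XOR 0 XOR 1 XOR 0 XOR 0 XOR 0 XOR 1 XOR 0 XOR 1 = 1

1


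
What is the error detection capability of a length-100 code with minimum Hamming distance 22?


Detection capability = d_min - 1 = 22 - 1 = 21

21 errors


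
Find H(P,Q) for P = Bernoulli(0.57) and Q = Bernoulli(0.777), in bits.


H(P,Q) = -p*log2(q) - (1-p)*log2(1-q). -0.57*log2(0.777) = 0.207488; -0.43*log2(0.223) = 0.930900. H(P,Q) = 0.207488 + 0.930900 = 1.1384

1.1384 bits


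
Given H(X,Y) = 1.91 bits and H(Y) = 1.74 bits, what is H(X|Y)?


H(X|Y) = H(X,Y) - H(Y) = 1.91 - 1.74 = 0.17

0.17 bits


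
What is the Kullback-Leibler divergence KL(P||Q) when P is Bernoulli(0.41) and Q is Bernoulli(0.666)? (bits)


KL = p*log2(p/q) + (1-p)*log2((1-p)/(1-q)) = 0.41*log2(0.41/0.666) + 0.59*log2(0.59/0.334) = 0.1974

0.1974 bits


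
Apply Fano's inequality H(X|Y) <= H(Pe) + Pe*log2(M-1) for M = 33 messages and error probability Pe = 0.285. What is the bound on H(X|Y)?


H(Pe) = -Pe*log2(Pe) - (1-Pe)*log2(1-Pe) = -0.285*log2(0.285) - 0.715*log2(0.715) = 0.516125 + 0.346049 = 0.8622. Pe*log2(M-1) = 0.285*log2(32) = 1.425000. Bound = H(Pe) + Pe*log2(M-1) = 0.516125 + 0.346049 + 1.425000 = 2.2872

2.2872 bits


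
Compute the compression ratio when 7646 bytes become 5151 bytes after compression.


Ratio = original / compressed = 7646 / 5151 = 1.4844

1.4844


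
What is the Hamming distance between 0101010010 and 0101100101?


Count differing positions: . . . . ^ ^ . ^ ^ ^ = 5 differences

5


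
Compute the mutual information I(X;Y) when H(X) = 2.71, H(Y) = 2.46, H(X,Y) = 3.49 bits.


I(X;Y) = H(X) + H(Y) - H(X,Y) = 2.71 + 2.46 - 3.49 = 1.68

1.68 bits


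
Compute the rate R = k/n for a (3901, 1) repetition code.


Rate = k/n = 1/3901

1/3901


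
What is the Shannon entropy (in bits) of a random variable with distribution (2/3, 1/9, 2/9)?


H = -sum(p_i * log2(p_i)). Terms: -(2/3)*log2(2/3) = 0.389975; -(1/9)*log2(1/9) = 0.352214; -(2/9)*log2(2/9) = 0.482206. H = 0.389975 + 0.352214 + 0.482206 = 1.2244

1.2244 bits


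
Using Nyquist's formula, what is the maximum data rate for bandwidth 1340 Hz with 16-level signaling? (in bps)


Rate = 2 * B * log2(M) = 2 * 1340 * 4.0 = 10720.0

10720.0 bps


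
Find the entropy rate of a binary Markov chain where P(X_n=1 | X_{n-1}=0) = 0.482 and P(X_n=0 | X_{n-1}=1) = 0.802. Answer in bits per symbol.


Stationary distribution: pi_0 = p10/(p01+p10) = 0.6246, pi_1 = 0.3754. Entropy rate H' = pi_0*H(p01) + pi_1*H(p10) = 0.6246*0.9991 + 0.3754*0.7179 = 0.8935

0.8935 bits/symbol


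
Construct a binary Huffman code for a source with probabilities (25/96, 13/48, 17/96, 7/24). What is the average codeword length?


Huffman construction (repeatedly merge the two least-probable nodes; each merge adds 1 bit to every symbol beneath it): 17/96 + 25/96 = 7/16; 13/48 + 7/24 = 9/16; 7/16 + 9/16 = 1. Resulting codeword lengths (in the order the probabilities were given): (2, 2, 2, 2). L_avg = sum(p_i * l_i) = 25/96*2 + 13/48*2 + 17/96*2 + 7/24*2 = 2

2.0 bits


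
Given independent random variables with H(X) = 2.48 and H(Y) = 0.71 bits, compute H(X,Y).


For independent variables, H(X,Y) = H(X) + H(Y) = 2.48 + 0.71 = 3.19

3.19 bits


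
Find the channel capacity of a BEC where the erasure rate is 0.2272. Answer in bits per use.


C = 1 - epsilon = 1 - 0.2272 = 0.7728

0.7728 bits


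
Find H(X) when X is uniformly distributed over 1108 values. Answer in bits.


H = log2(n) = log2(1108) = 10.1137

10.1137 bits


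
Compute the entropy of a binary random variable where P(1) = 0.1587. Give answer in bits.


H = -p*log2(p) - (1-p)*log2(1-p). -0.1587*log2(0.1587) = 0.421448; -0.8413*log2(0.8413) = 0.209743. H = 0.421448 + 0.209743 = 0.6312

0.6312 bits


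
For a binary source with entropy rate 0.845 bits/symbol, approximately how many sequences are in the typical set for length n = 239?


log2|A_typical| = nH = 239 * 0.845 = 201.955, so |A_typical| ~ 2^201.955 = 6.230e+60

6.230e+60


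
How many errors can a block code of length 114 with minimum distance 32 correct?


Correction capability = floor((d-1)/2) = floor((32-1)/2) = 15

15 errors


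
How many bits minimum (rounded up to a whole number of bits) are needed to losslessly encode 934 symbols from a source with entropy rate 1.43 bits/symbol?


Minimum bits >= n * H = 934 * 1.43 = 1335.62, rounded up to a whole number of bits = 1336

1336 bits


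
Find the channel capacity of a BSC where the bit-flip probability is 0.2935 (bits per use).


H(p) = -p*log2(p) - (1-p)*log2(1-p) = -0.2935*log2(0.2935) - 0.7065*log2(0.7065) = 0.519075 + 0.354125 = 0.8732. C = 1 - H(p) = 1 - 0.8732 = 0.1268

0.1268 bits


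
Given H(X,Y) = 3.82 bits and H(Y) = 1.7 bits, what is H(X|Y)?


H(X|Y) = H(X,Y) - H(Y) = 3.82 - 1.7 = 2.12

2.12 bits


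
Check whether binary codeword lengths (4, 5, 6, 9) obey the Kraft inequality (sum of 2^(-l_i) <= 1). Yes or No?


Kraft sum = sum(2^(-l_i)) = 0.1113, need <= 1. Result: satisfied (a binary prefix-free code with these lengths exists)

Yes


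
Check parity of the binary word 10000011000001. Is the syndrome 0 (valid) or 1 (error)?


Syndrome = XOR of all bits = 1 XOR 0 XOR 0 XOR 0 XOR 0 XOR 0 XOR 1 XOR 1 XOR 0 XOR 0 XOR 0 XOR 0 XOR 0 XOR 1 = 0

0


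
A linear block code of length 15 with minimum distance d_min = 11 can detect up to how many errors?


Detection capability = d_min - 1 = 11 - 1 = 10

10 errors


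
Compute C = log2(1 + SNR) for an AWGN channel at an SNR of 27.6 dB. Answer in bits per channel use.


SNR_linear = 10^(27.6/10) = 575.4399; C = log2(1 + SNR_linear) = log2(1 + 575.4399) = 9.171

9.171 bits/channel use


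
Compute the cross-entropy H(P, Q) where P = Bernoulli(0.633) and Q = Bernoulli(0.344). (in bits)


H(P,Q) = -p*log2(q) - (1-p)*log2(1-q). -0.633*log2(0.344) = 0.974516; -0.367*log2(0.656) = 0.223221. H(P,Q) = 0.974516 + 0.223221 = 1.1977

1.1977 bits


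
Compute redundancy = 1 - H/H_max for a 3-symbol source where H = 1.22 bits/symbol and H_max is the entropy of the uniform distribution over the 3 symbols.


H_max = log2(K) = log2(3) = 1.585 bits/symbol. Redundancy = 1 - H/H_max = 1 - 1.22/1.585 = 1 - 0.7697 = 0.2303

0.2303


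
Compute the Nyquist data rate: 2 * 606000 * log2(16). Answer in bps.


Rate = 2 * B * log2(M) = 2 * 606000 * 4.0 = 4848000.0

4848000.0 bps


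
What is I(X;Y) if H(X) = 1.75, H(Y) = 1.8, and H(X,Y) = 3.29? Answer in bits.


I(X;Y) = H(X) + H(Y) - H(X,Y) = 1.75 + 1.8 - 3.29 = 0.26

0.26 bits


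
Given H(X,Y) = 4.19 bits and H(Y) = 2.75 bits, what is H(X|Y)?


H(X|Y) = H(X,Y) - H(Y) = 4.19 - 2.75 = 1.44

1.44 bits


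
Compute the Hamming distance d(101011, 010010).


Count differing positions: ^ ^ ^ . . ^ = 4 differences

4


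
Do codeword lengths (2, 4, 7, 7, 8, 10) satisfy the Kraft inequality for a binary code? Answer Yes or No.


Kraft sum = sum(2^(-l_i)) = 0.333, need <= 1. Result: satisfied (a binary prefix-free code with these lengths exists)

Yes


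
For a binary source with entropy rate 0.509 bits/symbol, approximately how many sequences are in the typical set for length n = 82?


log2|A_typical| = nH = 82 * 0.509 = 41.738, so |A_typical| ~ 2^41.738 = 3.668e+12

3.668e+12


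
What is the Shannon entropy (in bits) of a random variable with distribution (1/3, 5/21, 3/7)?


H = -sum(p_i * log2(p_i)). Terms: -(1/3)*log2(1/3) = 0.528321; -(5/21)*log2(5/21) = 0.492950; -(3/7)*log2(3/7) = 0.523882. H = 0.528321 + 0.492950 + 0.523882 = 1.5452

1.5452 bits


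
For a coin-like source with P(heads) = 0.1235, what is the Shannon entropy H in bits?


H = -p*log2(p) - (1-p)*log2(1-p). -0.1235*log2(0.1235) = 0.372651; -0.8765*log2(0.8765) = 0.166688. H = 0.372651 + 0.166688 = 0.5393

0.5393 bits


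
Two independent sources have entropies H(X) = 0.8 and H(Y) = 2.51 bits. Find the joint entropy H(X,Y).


For independent variables, H(X,Y) = H(X) + H(Y) = 0.8 + 2.51 = 3.31

3.31 bits


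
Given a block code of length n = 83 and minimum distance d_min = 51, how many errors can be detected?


Detection capability = d_min - 1 = 51 - 1 = 50

50 errors


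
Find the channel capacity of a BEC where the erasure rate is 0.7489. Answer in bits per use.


C = 1 - epsilon = 1 - 0.7489 = 0.2511

0.2511 bits


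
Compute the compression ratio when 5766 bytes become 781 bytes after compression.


Ratio = original / compressed = 5766 / 781 = 7.3828

7.3828


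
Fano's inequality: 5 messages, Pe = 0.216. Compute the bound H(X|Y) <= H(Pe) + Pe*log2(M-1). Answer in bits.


H(Pe) = -Pe*log2(Pe) - (1-Pe)*log2(1-Pe) = -0.216*log2(0.216) - 0.784*log2(0.784) = 0.477554 + 0.275242 = 0.7528. Pe*log2(M-1) = 0.216*log2(4) = 0.432000. Bound = H(Pe) + Pe*log2(M-1) = 0.477554 + 0.275242 + 0.432000 = 1.1848

1.1848 bits


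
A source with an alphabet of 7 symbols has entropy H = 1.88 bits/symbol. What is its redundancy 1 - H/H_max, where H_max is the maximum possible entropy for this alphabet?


H_max = log2(K) = log2(7) = 2.8074 bits/symbol. Redundancy = 1 - H/H_max = 1 - 1.88/2.8074 = 1 - 0.6697 = 0.3303

0.3303


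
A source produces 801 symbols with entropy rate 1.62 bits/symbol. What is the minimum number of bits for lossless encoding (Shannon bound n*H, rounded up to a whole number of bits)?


Minimum bits >= n * H = 801 * 1.62 = 1297.62, rounded up to a whole number of bits = 1298

1298 bits


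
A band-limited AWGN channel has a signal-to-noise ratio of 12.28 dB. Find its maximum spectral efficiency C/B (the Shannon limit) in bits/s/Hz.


SNR_linear = 10^(12.28/10) = 16.9044; C/B = log2(1 + SNR_linear) = log2(1 + 16.9044) = 4.1622

4.1622 bits/s/Hz


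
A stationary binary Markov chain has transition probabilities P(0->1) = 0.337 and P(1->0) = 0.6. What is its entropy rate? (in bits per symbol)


Stationary distribution: pi_0 = p10/(p01+p10) = 0.6403, pi_1 = 0.3597. Entropy rate H' = pi_0*H(p01) + pi_1*H(p10) = 0.6403*0.9219 + 0.3597*0.971 = 0.9396

0.9396 bits/symbol


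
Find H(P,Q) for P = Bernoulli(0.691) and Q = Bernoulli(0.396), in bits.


H(P,Q) = -p*log2(q) - (1-p)*log2(1-q). -0.691*log2(0.396) = 0.923472; -0.309*log2(0.604) = 0.224760. H(P,Q) = 0.923472 + 0.224760 = 1.1482

1.1482 bits


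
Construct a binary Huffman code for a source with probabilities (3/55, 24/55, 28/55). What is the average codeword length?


Huffman construction (repeatedly merge the two least-probable nodes; each merge adds 1 bit to every symbol beneath it): 3/55 + 24/55 = 27/55; 27/55 + 28/55 = 1. Resulting codeword lengths (in the order the probabilities were given): (2, 2, 1). L_avg = sum(p_i * l_i) = 3/55*2 + 24/55*2 + 28/55*1 = 82/55 = 1.4909

1.4909 bits


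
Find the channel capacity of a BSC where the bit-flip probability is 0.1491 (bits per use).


H(p) = -p*log2(p) - (1-p)*log2(1-p) = -0.1491*log2(0.1491) - 0.8509*log2(0.8509) = 0.409376 + 0.198207 = 0.6076. C = 1 - H(p) = 1 - 0.6076 = 0.3924

0.3924 bits


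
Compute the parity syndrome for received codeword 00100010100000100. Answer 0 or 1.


Syndrome = XOR of all bits = 0 XOR 0 XOR 1 XOR 0 XOR 0 XOR 0 XOR 1 XOR 0 XOR 1 XOR 0 XOR 0 XOR 0 XOR 0 XOR 0 XOR 1 XOR 0 XOR 0 = 0

0


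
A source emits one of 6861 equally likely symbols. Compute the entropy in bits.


H = log2(n) = log2(6861) = 12.7442

12.7442 bits


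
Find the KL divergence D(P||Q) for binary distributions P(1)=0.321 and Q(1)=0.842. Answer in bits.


KL = p*log2(p/q) + (1-p)*log2((1-p)/(1-q)) = 0.321*log2(0.321/0.842) + 0.679*log2(0.679/0.158) = 0.9817

0.9817 bits


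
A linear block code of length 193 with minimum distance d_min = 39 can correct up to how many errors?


Correction capability = floor((d-1)/2) = floor((39-1)/2) = 19

19 errors


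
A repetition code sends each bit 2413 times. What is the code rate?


Rate = k/n = 1/2413

1/2413


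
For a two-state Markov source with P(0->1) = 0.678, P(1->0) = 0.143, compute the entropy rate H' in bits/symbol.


Stationary distribution: pi_0 = p10/(p01+p10) = 0.1742, pi_1 = 0.8258. Entropy rate H' = pi_0*H(p01) + pi_1*H(p10) = 0.1742*0.9065 + 0.8258*0.592 = 0.6468

0.6468 bits/symbol


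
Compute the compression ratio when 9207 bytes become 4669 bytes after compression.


Ratio = original / compressed = 9207 / 4669 = 1.9719

1.9719


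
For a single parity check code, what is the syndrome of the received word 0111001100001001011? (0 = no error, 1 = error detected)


Syndrome = XOR of all bits = 0 XOR 1 XOR 1 XOR 1 XOR 0 XOR 0 XOR 1 XOR 1 XOR 0 XOR 0 XOR 0 XOR 0 XOR 1 XOR 0 XOR 0 XOR 1 XOR 0 XOR 1 XOR 1 = 1

1


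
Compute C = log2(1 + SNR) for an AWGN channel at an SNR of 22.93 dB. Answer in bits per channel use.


SNR_linear = 10^(22.93/10) = 196.336; C = log2(1 + SNR_linear) = log2(1 + 196.336) = 7.6245

7.6245 bits/channel use


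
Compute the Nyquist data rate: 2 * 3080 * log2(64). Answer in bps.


Rate = 2 * B * log2(M) = 2 * 3080 * 6.0 = 36960.0

36960.0 bps


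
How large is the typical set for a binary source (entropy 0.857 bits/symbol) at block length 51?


log2|A_typical| = nH = 51 * 0.857 = 43.707, so |A_typical| ~ 2^43.707 = 1.436e+13

1.436e+13


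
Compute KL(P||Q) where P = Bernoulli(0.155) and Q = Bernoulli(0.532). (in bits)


KL = p*log2(p/q) + (1-p)*log2((1-p)/(1-q)) = 0.155*log2(0.155/0.532) + 0.845*log2(0.845/0.468) = 0.4445

0.4445 bits


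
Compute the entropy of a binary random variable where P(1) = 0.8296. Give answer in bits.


H = -p*log2(p) - (1-p)*log2(1-p). -0.8296*log2(0.8296) = 0.223587; -0.1704*log2(0.1704) = 0.435032. H = 0.223587 + 0.435032 = 0.6586

0.6586 bits


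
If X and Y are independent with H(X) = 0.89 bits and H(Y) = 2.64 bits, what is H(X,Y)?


For independent variables, H(X,Y) = H(X) + H(Y) = 0.89 + 2.64 = 3.53

3.53 bits


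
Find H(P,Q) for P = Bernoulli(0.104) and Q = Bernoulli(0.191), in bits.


H(P,Q) = -p*log2(q) - (1-p)*log2(1-q). -0.104*log2(0.191) = 0.248389; -0.896*log2(0.809) = 0.273986. H(P,Q) = 0.248389 + 0.273986 = 0.5224

0.5224 bits


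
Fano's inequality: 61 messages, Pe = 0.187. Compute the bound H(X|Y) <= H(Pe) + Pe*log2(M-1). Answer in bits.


H(Pe) = -Pe*log2(Pe) - (1-Pe)*log2(1-Pe) = -0.187*log2(0.187) - 0.813*log2(0.813) = 0.452332 + 0.242821 = 0.6952. Pe*log2(M-1) = 0.187*log2(60) = 1.104589. Bound = H(Pe) + Pe*log2(M-1) = 0.452332 + 0.242821 + 1.104589 = 1.7997

1.7997 bits


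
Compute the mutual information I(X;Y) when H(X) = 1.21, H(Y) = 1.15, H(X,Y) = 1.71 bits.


I(X;Y) = H(X) + H(Y) - H(X,Y) = 1.21 + 1.15 - 1.71 = 0.65

0.65 bits


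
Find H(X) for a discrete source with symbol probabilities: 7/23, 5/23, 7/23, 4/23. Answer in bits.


H = -sum(p_i * log2(p_i)). Terms: -(7/23)*log2(7/23) = 0.522324; -(5/23)*log2(5/23) = 0.478616; -(7/23)*log2(7/23) = 0.522324; -(4/23)*log2(4/23) = 0.438880. H = 0.522324 + 0.478616 + 0.522324 + 0.438880 = 1.9621

1.9621 bits


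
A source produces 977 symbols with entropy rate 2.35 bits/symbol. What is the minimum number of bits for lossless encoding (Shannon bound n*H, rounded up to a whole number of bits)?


Minimum bits >= n * H = 977 * 2.35 = 2295.95, rounded up to a whole number of bits = 2296

2296 bits


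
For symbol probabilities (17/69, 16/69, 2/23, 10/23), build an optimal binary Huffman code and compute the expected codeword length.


Huffman construction (repeatedly merge the two least-probable nodes; each merge adds 1 bit to every symbol beneath it): 2/23 + 16/69 = 22/69; 17/69 + 22/69 = 13/23; 10/23 + 13/23 = 1. Resulting codeword lengths (in the order the probabilities were given): (2, 3, 3, 1). L_avg = sum(p_i * l_i) = 17/69*2 + 16/69*3 + 2/23*3 + 10/23*1 = 130/69 = 1.8841

1.8841 bits


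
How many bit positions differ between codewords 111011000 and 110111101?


Count differing positions: . . ^ ^ . . ^ . ^ = 4 differences

4


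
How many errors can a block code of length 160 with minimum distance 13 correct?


Correction capability = floor((d-1)/2) = floor((13-1)/2) = 6

6 errors


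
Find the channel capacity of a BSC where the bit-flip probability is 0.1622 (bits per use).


H(p) = -p*log2(p) - (1-p)*log2(1-p) = -0.1622*log2(0.1622) - 0.8378*log2(0.8378) = 0.425638 + 0.213909 = 0.6395. C = 1 - H(p) = 1 - 0.6395 = 0.3605

0.3605 bits


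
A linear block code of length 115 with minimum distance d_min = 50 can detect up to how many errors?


Detection capability = d_min - 1 = 50 - 1 = 49

49 errors


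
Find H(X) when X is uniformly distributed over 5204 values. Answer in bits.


H = log2(n) = log2(5204) = 12.3454

12.3454 bits


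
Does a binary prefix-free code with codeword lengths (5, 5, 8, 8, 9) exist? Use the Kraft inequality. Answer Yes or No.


Kraft sum = sum(2^(-l_i)) = 0.0723, need <= 1. Result: satisfied (a binary prefix-free code with these lengths exists)

Yes


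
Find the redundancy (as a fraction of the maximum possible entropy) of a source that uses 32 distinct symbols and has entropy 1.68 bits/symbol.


H_max = log2(K) = log2(32) = 5.0 bits/symbol. Redundancy = 1 - H/H_max = 1 - 1.68/5.0 = 1 - 0.336 = 0.664

0.664


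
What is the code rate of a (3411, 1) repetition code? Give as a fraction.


Rate = k/n = 1/3411

1/3411


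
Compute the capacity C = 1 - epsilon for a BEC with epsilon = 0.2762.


C = 1 - epsilon = 1 - 0.2762 = 0.7238

0.7238 bits


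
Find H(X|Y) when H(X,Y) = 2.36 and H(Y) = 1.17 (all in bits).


H(X|Y) = H(X,Y) - H(Y) = 2.36 - 1.17 = 1.19

1.19 bits


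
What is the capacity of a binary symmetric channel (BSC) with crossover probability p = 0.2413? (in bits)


H(p) = -p*log2(p) - (1-p)*log2(1-p) = -0.2413*log2(0.2413) - 0.7587*log2(0.7587) = 0.494930 + 0.302265 = 0.7972. C = 1 - H(p) = 1 - 0.7972 = 0.2028

0.2028 bits


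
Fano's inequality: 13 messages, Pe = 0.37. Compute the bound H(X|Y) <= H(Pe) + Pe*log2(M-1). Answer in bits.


H(Pe) = -Pe*log2(Pe) - (1-Pe)*log2(1-Pe) = -0.37*log2(0.37) - 0.63*log2(0.63) = 0.530729 + 0.419943 = 0.9507. Pe*log2(M-1) = 0.37*log2(12) = 1.326436. Bound = H(Pe) + Pe*log2(M-1) = 0.530729 + 0.419943 + 1.326436 = 2.2771

2.2771 bits


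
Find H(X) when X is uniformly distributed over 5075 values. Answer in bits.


H = log2(n) = log2(5075) = 12.3092

12.3092 bits


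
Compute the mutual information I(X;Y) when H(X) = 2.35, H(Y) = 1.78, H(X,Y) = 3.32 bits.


I(X;Y) = H(X) + H(Y) - H(X,Y) = 2.35 + 1.78 - 3.32 = 0.81

0.81 bits


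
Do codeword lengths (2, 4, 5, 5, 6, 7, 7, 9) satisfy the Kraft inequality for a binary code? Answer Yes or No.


Kraft sum = sum(2^(-l_i)) = 0.4082, need <= 1. Result: satisfied (a binary prefix-free code with these lengths exists)

Yes


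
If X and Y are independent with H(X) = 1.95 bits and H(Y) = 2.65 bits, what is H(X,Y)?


For independent variables, H(X,Y) = H(X) + H(Y) = 1.95 + 2.65 = 4.6

4.6 bits


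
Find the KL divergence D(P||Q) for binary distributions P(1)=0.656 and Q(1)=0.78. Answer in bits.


KL = p*log2(p/q) + (1-p)*log2((1-p)/(1-q)) = 0.656*log2(0.656/0.78) + 0.344*log2(0.344/0.22) = 0.058

0.058 bits


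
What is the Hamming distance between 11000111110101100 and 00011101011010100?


Count differing positions: ^ ^ . ^ ^ . ^ . ^ . ^ ^ ^ ^ . . . = 10 differences

10


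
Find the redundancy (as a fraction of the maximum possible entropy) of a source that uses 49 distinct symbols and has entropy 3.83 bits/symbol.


H_max = log2(K) = log2(49) = 5.6147 bits/symbol. Redundancy = 1 - H/H_max = 1 - 3.83/5.6147 = 1 - 0.6821 = 0.3179

0.3179


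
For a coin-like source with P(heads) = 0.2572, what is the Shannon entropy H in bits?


H = -p*log2(p) - (1-p)*log2(1-p). -0.2572*log2(0.2572) = 0.503864; -0.7428*log2(0.7428) = 0.318627. H = 0.503864 + 0.318627 = 0.8225

0.8225 bits


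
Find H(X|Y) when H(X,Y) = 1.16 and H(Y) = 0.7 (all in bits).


H(X|Y) = H(X,Y) - H(Y) = 1.16 - 0.7 = 0.46

0.46 bits


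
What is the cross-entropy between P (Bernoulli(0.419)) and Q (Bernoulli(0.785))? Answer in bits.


H(P,Q) = -p*log2(q) - (1-p)*log2(1-q). -0.419*log2(0.785) = 0.146330; -0.581*log2(0.215) = 1.288421. H(P,Q) = 0.146330 + 1.288421 = 1.4348

1.4348 bits


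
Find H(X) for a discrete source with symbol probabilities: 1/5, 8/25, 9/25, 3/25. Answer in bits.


H = -sum(p_i * log2(p_i)). Terms: -(1/5)*log2(1/5) = 0.464386; -(8/25)*log2(8/25) = 0.526034; -(9/25)*log2(9/25) = 0.530615; -(3/25)*log2(3/25) = 0.367067. H = 0.464386 + 0.526034 + 0.530615 + 0.367067 = 1.8881

1.8881 bits


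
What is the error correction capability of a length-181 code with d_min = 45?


Correction capability = floor((d-1)/2) = floor((45-1)/2) = 22

22 errors


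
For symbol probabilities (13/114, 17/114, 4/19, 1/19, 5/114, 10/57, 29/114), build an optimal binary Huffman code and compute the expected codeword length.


Huffman construction (repeatedly merge the two least-probable nodes; each merge adds 1 bit to every symbol beneath it): 5/114 + 1/19 = 11/114; 11/114 + 13/114 = 4/19; 17/114 + 10/57 = 37/114; 4/19 + 4/19 = 8/19; 29/114 + 37/114 = 11/19; 8/19 + 11/19 = 1. Resulting codeword lengths (in the order the probabilities were given): (3, 3, 2, 4, 4, 3, 2). L_avg = sum(p_i * l_i) = 13/114*3 + 17/114*3 + 4/19*2 + 1/19*4 + 5/114*4 + 10/57*3 + 29/114*2 = 50/19 = 2.6316

2.6316 bits


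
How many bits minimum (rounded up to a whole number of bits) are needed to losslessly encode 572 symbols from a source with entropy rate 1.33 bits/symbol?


Minimum bits >= n * H = 572 * 1.33 = 760.76, rounded up to a whole number of bits = 761

761 bits


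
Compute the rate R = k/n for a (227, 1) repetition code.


Rate = k/n = 1/227

1/227


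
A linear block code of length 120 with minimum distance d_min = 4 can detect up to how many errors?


Detection capability = d_min - 1 = 4 - 1 = 3

3 errors


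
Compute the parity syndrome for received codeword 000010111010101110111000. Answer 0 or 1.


Syndrome = XOR of all bits = 0 XOR 0 XOR 0 XOR 0 XOR 1 XOR 0 XOR 1 XOR 1 XOR 1 XOR 0 XOR 1 XOR 0 XOR 1 XOR 0 XOR 1 XOR 1 XOR 1 XOR 0 XOR 1 XOR 1 XOR 1 XOR 0 XOR 0 XOR 0 = 0

0


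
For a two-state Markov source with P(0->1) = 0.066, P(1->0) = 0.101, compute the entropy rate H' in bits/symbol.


Stationary distribution: pi_0 = p10/(p01+p10) = 0.6048, pi_1 = 0.3952. Entropy rate H' = pi_0*H(p01) + pi_1*H(p10) = 0.6048*0.3508 + 0.3952*0.4722 = 0.3988

0.3988 bits/symbol


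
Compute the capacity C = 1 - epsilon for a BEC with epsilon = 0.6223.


C = 1 - epsilon = 1 - 0.6223 = 0.3777

0.3777 bits


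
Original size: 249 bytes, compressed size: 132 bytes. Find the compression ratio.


Ratio = original / compressed = 249 / 132 = 1.8864

1.8864


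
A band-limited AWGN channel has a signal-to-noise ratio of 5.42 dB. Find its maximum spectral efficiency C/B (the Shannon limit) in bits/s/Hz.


SNR_linear = 10^(5.42/10) = 3.4834; C/B = log2(1 + SNR_linear) = log2(1 + 3.4834) = 2.1646

2.1646 bits/s/Hz


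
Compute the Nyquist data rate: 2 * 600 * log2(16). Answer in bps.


Rate = 2 * B * log2(M) = 2 * 600 * 4.0 = 4800.0

4800.0 bps


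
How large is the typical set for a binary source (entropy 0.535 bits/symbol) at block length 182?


log2|A_typical| = nH = 182 * 0.535 = 97.37, so |A_typical| ~ 2^97.37 = 2.048e+29

2.048e+29


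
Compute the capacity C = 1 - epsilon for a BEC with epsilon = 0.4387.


C = 1 - epsilon = 1 - 0.4387 = 0.5613

0.5613 bits


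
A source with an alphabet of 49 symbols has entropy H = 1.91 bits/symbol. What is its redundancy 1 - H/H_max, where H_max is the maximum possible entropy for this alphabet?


H_max = log2(K) = log2(49) = 5.6147 bits/symbol. Redundancy = 1 - H/H_max = 1 - 1.91/5.6147 = 1 - 0.3402 = 0.6598

0.6598


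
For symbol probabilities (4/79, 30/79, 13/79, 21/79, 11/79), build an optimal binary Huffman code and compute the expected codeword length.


Huffman construction (repeatedly merge the two least-probable nodes; each merge adds 1 bit to every symbol beneath it): 4/79 + 11/79 = 15/79; 13/79 + 15/79 = 28/79; 21/79 + 28/79 = 49/79; 30/79 + 49/79 = 1. Resulting codeword lengths (in the order the probabilities were given): (4, 1, 3, 2, 4). L_avg = sum(p_i * l_i) = 4/79*4 + 30/79*1 + 13/79*3 + 21/79*2 + 11/79*4 = 171/79 = 2.1646

2.1646 bits


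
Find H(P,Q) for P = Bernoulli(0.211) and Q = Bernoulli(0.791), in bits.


H(P,Q) = -p*log2(q) - (1-p)*log2(1-q). -0.211*log2(0.791) = 0.071371; -0.789*log2(0.209) = 1.781897. H(P,Q) = 0.071371 + 1.781897 = 1.8533

1.8533 bits


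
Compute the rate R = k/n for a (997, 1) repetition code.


Rate = k/n = 1/997

1/997


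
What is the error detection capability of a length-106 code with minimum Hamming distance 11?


Detection capability = d_min - 1 = 11 - 1 = 10

10 errors


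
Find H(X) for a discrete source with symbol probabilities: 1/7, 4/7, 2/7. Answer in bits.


H = -sum(p_i * log2(p_i)). Terms: -(1/7)*log2(1/7) = 0.401051; -(4/7)*log2(4/7) = 0.461346; -(2/7)*log2(2/7) = 0.516387. H = 0.401051 + 0.461346 + 0.516387 = 1.3788

1.3788 bits


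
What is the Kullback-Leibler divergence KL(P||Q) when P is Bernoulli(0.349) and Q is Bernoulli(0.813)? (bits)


KL = p*log2(p/q) + (1-p)*log2((1-p)/(1-q)) = 0.349*log2(0.349/0.813) + 0.651*log2(0.651/0.187) = 0.7458

0.7458 bits


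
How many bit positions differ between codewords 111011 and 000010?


Count differing positions: ^ ^ ^ . . ^ = 4 differences

4


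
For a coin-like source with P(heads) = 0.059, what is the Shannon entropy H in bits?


H = -p*log2(p) - (1-p)*log2(1-p). -0.059*log2(0.059) = 0.240905; -0.941*log2(0.941) = 0.082557. H = 0.240905 + 0.082557 = 0.3235

0.3235 bits


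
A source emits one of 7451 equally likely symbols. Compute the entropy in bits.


H = log2(n) = log2(7451) = 12.8632

12.8632 bits


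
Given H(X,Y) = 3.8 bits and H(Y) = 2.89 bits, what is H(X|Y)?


H(X|Y) = H(X,Y) - H(Y) = 3.8 - 2.89 = 0.91

0.91 bits


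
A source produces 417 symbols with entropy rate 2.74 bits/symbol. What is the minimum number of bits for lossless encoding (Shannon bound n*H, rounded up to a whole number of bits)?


Minimum bits >= n * H = 417 * 2.74 = 1142.58, rounded up to a whole number of bits = 1143

1143 bits


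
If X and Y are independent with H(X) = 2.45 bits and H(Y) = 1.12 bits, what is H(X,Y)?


For independent variables, H(X,Y) = H(X) + H(Y) = 2.45 + 1.12 = 3.57

3.57 bits


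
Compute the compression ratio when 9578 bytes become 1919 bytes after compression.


Ratio = original / compressed = 9578 / 1919 = 4.9911

4.9911


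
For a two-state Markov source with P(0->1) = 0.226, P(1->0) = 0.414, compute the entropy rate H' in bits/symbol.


Stationary distribution: pi_0 = p10/(p01+p10) = 0.6469, pi_1 = 0.3531. Entropy rate H' = pi_0*H(p01) + pi_1*H(p10) = 0.6469*0.771 + 0.3531*0.9786 = 0.8443

0.8443 bits/symbol


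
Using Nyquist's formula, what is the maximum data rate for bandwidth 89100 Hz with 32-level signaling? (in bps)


Rate = 2 * B * log2(M) = 2 * 89100 * 5.0 = 891000.0

891000.0 bps


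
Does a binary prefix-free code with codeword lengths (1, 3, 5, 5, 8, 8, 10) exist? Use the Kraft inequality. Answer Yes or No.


Kraft sum = sum(2^(-l_i)) = 0.6963, need <= 1. Result: satisfied (a binary prefix-free code with these lengths exists)

Yes


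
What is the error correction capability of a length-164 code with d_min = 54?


Correction capability = floor((d-1)/2) = floor((54-1)/2) = 26

26 errors


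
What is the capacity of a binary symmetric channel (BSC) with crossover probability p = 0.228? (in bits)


H(p) = -p*log2(p) - (1-p)*log2(1-p) = -0.228*log2(0.228) - 0.772*log2(0.772) = 0.486300 + 0.288209 = 0.7745. C = 1 - H(p) = 1 - 0.7745 = 0.2255

0.2255 bits


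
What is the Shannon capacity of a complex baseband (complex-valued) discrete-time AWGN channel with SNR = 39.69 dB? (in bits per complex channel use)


SNR_linear = 10^(39.69/10) = 9311.0788; C = log2(1 + SNR_linear) = log2(1 + 9311.0788) = 13.1849

13.1849 bits/channel use


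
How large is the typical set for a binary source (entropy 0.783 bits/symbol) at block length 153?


log2|A_typical| = nH = 153 * 0.783 = 119.799, so |A_typical| ~ 2^119.799 = 1.156e+36

1.156e+36


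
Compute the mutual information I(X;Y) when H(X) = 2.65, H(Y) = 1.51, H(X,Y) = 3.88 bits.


I(X;Y) = H(X) + H(Y) - H(X,Y) = 2.65 + 1.51 - 3.88 = 0.28

0.28 bits


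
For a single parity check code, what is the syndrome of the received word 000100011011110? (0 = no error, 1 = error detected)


Syndrome = XOR of all bits = 0 XOR 0 XOR 0 XOR 1 XOR 0 XOR 0 XOR 0 XOR 1 XOR 1 XOR 0 XOR 1 XOR 1 XOR 1 XOR 1 XOR 0 = 1

1


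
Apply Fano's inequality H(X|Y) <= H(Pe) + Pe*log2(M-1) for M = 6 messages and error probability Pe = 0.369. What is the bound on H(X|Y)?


H(Pe) = -Pe*log2(Pe) - (1-Pe)*log2(1-Pe) = -0.369*log2(0.369) - 0.631*log2(0.631) = 0.530735 + 0.419166 = 0.9499. Pe*log2(M-1) = 0.369*log2(5) = 0.856791. Bound = H(Pe) + Pe*log2(M-1) = 0.530735 + 0.419166 + 0.856791 = 1.8067

1.8067 bits


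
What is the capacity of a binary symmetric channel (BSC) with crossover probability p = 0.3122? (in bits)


H(p) = -p*log2(p) - (1-p)*log2(1-p) = -0.3122*log2(0.3122) - 0.6878*log2(0.6878) = 0.524327 + 0.371370 = 0.8957. C = 1 - H(p) = 1 - 0.8957 = 0.1043

0.1043 bits


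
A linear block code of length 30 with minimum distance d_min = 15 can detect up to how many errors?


Detection capability = d_min - 1 = 15 - 1 = 14

14 errors


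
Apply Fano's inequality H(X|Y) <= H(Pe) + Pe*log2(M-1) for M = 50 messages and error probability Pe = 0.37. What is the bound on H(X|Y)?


H(Pe) = -Pe*log2(Pe) - (1-Pe)*log2(1-Pe) = -0.37*log2(0.37) - 0.63*log2(0.63) = 0.530729 + 0.419943 = 0.9507. Pe*log2(M-1) = 0.37*log2(49) = 2.077443. Bound = H(Pe) + Pe*log2(M-1) = 0.530729 + 0.419943 + 2.077443 = 3.0281

3.0281 bits


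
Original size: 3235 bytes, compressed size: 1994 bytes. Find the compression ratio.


Ratio = original / compressed = 3235 / 1994 = 1.6224

1.6224


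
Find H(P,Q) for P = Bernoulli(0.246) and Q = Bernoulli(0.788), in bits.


H(P,Q) = -p*log2(q) - (1-p)*log2(1-q). -0.246*log2(0.788) = 0.084558; -0.754*log2(0.212) = 1.687349. H(P,Q) = 0.084558 + 1.687349 = 1.7719

1.7719 bits


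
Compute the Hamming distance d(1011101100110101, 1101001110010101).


Count differing positions: . ^ ^ . ^ . . . ^ . ^ . . . . . = 5 differences

5


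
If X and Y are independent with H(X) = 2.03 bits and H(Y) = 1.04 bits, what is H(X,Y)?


For independent variables, H(X,Y) = H(X) + H(Y) = 2.03 + 1.04 = 3.07

3.07 bits


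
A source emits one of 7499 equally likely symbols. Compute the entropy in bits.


H = log2(n) = log2(7499) = 12.8725

12.8725 bits


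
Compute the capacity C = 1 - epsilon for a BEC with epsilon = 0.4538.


C = 1 - epsilon = 1 - 0.4538 = 0.5462

0.5462 bits


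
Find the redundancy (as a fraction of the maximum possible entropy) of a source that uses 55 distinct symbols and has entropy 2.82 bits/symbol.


H_max = log2(K) = log2(55) = 5.7814 bits/symbol. Redundancy = 1 - H/H_max = 1 - 2.82/5.7814 = 1 - 0.4878 = 0.5122

0.5122


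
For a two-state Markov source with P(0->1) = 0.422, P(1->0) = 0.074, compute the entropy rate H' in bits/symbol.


Stationary distribution: pi_0 = p10/(p01+p10) = 0.1492, pi_1 = 0.8508. Entropy rate H' = pi_0*H(p01) + pi_1*H(p10) = 0.1492*0.9824 + 0.8508*0.3807 = 0.4704

0.4704 bits/symbol


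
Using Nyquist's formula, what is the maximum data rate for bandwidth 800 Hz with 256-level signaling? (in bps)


Rate = 2 * B * log2(M) = 2 * 800 * 8.0 = 12800.0

12800.0 bps


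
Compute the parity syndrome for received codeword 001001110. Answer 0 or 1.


Syndrome = XOR of all bits = 0 XOR 0 XOR 1 XOR 0 XOR 0 XOR 1 XOR 1 XOR 1 XOR 0 = 0

0


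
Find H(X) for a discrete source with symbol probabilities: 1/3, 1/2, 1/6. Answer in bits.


H = -sum(p_i * log2(p_i)). Terms: -(1/3)*log2(1/3) = 0.528321; -(1/2)*log2(1/2) = 0.500000; -(1/6)*log2(1/6) = 0.430827. H = 0.528321 + 0.500000 + 0.430827 = 1.4591

1.4591 bits


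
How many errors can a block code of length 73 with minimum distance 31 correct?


Correction capability = floor((d-1)/2) = floor((31-1)/2) = 15

15 errors


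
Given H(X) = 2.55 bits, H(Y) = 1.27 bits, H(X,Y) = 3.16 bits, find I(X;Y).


I(X;Y) = H(X) + H(Y) - H(X,Y) = 2.55 + 1.27 - 3.16 = 0.66

0.66 bits


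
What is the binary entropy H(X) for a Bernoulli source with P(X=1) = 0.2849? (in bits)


H = -p*log2(p) - (1-p)*log2(1-p). -0.2849*log2(0.2849) = 0.516089; -0.7151*log2(0.7151) = 0.345953. H = 0.516089 + 0.345953 = 0.862

0.862 bits


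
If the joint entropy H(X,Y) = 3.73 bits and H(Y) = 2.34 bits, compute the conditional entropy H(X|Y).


H(X|Y) = H(X,Y) - H(Y) = 3.73 - 2.34 = 1.39

1.39 bits


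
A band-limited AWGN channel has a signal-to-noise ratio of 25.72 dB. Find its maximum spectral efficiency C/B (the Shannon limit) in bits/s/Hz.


SNR_linear = 10^(25.72/10) = 373.2502; C/B = log2(1 + SNR_linear) = log2(1 + 373.2502) = 8.5479

8.5479 bits/s/Hz


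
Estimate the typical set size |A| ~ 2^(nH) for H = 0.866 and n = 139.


log2|A_typical| = nH = 139 * 0.866 = 120.374, so |A_typical| ~ 2^120.374 = 1.723e+36

1.723e+36


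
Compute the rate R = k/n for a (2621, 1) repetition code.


Rate = k/n = 1/2621

1/2621


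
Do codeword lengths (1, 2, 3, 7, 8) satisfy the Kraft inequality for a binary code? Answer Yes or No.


Kraft sum = sum(2^(-l_i)) = 0.8867, need <= 1. Result: satisfied (a binary prefix-free code with these lengths exists)

Yes
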